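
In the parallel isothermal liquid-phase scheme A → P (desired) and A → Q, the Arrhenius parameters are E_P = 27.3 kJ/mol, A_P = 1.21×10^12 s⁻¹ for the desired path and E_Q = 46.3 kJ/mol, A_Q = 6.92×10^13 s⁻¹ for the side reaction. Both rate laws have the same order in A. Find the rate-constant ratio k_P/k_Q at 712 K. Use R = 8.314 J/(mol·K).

0.433

With equal orders, S_{P/Q} = k_P/k_Q = (A_P/A_Q)·exp[(E_Q−E_P)/(RT)].
(E_Q−E_P)/(RT) = (46.3−27.3)×10³/(8.314×712) = 19000/5920 = 3.210.
k_P/k_Q = (1.21×10^12/6.92×10^13)·exp(3.210) = 0.01749 × 24.77 = 0.433.
Since E_P < E_Q, lowering the temperature improves selectivity toward P.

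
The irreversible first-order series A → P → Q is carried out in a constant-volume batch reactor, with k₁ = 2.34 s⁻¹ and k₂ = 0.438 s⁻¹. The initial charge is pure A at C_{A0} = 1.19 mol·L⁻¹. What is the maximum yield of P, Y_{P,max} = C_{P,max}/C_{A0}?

0.680

At the optimum, C_{P,max}/C_{A0} = (k₁/k₂)^[k₂/(k₂−k₁)].
= (2.34/0.438)^(0.438/(0.438−2.34)) = (5.342)^(-0.2303) = 0.6798.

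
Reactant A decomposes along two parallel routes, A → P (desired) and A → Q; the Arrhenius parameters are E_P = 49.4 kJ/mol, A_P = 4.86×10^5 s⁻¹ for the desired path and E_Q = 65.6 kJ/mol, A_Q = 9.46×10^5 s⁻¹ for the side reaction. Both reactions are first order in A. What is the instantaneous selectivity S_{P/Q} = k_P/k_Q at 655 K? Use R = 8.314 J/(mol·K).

Since both paths have the same order in A, the concentration cancels and S_{P/Q} = k_P/k_Q = (A_P/A_Q)·exp[(E_Q−E_P)/(RT)].
(E_Q−E_P)/(RT) = (65.6−49.4)×10³/(8.314×655) = 16200/5446 = 2.975.
k_P/k_Q = (4.86×10^5/9.46×10^5)·exp(2.975) = 0.5137 × 19.59 = 10.1.
Since E_P < E_Q, lowering the temperature improves selectivity toward P.

10.1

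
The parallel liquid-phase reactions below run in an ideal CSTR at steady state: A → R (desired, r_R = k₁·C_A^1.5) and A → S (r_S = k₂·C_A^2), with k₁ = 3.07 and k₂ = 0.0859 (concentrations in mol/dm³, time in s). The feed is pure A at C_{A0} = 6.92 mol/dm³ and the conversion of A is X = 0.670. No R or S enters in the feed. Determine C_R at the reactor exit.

4.45 mol/dm³

Exit C_A = C_{A0}(1−X) = 6.92×0.330 = 2.284 mol/dm³.
Rates in a CSTR are evaluated at the outlet concentration: r_R = 3.07×2.284^1.5 = 10.59, r_S = 0.0859×2.284^2 = 0.4480.
Fraction of consumed A going to R: r_R/(r_R+r_S) = 0.9594.
C_R = 0.9594·C_{A0}·X = 0.9594×6.92×0.670 = 4.45 mol/dm³.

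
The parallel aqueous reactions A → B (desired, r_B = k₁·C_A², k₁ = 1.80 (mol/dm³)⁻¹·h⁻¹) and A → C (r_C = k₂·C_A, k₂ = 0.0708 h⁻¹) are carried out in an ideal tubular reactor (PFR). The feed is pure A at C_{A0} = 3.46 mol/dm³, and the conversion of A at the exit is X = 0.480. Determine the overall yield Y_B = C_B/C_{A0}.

C_A = C_{A0}(1−X) = 1.799 mol/dm³.
Along a PFR/batch, dC_C/dC_A = −r_C/(r_B+r_C) = −k₂/(k₂+k₁·C_A).
Integrating from C_{A0} to C_A: C_C = (0.0708/1.80)·ln[(0.0708+1.80·3.46)/(0.0708+1.80·1.80)] = 0.03933·ln(6.299/3.309) = 0.02532 mol/dm³.
Then C_B = (C_{A0}−C_A) − C_C = 1.661 − 0.02532 = 1.635 mol/dm³.
Y_B = C_B/C_{A0} = 1.635/3.46 = 0.473.

0.473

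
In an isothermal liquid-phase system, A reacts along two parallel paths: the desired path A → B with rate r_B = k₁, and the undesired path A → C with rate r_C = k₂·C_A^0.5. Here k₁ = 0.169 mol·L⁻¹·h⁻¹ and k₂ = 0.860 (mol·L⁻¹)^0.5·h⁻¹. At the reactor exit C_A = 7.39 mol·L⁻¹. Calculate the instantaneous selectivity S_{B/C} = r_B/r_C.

S_{B/C} = r_B/r_C = (k₁)/(k₂·C_A^0.5) = (k₁/k₂)·C_A^-0.5.
= (0.169) / (0.860×7.390^0.5) = 0.1690/2.338 = 0.0723.

0.0723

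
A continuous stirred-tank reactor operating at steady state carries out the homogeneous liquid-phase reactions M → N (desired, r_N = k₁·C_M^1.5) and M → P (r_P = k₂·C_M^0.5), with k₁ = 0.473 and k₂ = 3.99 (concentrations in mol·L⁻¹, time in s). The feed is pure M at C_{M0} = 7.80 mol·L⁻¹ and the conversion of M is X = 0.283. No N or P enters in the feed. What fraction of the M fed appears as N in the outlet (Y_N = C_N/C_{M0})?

Exit C_M = C_{M0}(1−X) = 7.80×0.717 = 5.593 mol·L⁻¹.
In a CSTR the entire volume is at exit conditions, so r_N = 0.473×5.593^1.5 = 6.256 and r_P = 3.99×5.593^0.5 = 9.436.
Fraction of consumed M going to N: r_N/(r_N+r_P) = 0.3987.
C_N = 0.3987·C_{M0}·X = 0.3987×7.80×0.283 = 0.880 mol·L⁻¹; Y_N = C_N/C_{M0} = 0.113.

0.113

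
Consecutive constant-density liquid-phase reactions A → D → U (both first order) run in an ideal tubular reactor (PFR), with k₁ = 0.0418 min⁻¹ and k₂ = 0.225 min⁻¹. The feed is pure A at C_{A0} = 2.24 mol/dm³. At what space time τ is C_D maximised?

9.19 min

Setting dC_D/dτ = 0 gives τ_opt = ln(k₂/k₁)/(k₂−k₁).
= ln(0.225/0.0418)/(0.225−0.0418) = ln(5.383)/0.1832 = 1.683/0.1832 = 9.19 min.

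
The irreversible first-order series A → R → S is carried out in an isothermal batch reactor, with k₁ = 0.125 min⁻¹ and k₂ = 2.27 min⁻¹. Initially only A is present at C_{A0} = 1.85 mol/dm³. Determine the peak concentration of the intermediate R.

At the optimum, C_{R,max}/C_{A0} = (k₁/k₂)^[k₂/(k₂−k₁)].
= (0.125/2.27)^(2.27/(2.27−0.125)) = (0.05507)^(1.058) = 0.04651.
C_{R,max} = 0.04651×1.85 = 0.0860 mol/dm³.

0.0860 mol/dm³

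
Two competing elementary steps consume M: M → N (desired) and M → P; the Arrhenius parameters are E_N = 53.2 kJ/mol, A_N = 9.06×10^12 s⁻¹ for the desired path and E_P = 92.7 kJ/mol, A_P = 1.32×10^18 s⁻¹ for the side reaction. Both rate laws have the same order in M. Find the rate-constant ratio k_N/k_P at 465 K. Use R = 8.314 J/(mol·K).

Since both paths have the same order in M, the concentration cancels and S_{N/P} = k_N/k_P = (A_N/A_P)·exp[(E_P−E_N)/(RT)].
(E_P−E_N)/(RT) = (92.7−53.2)×10³/(8.314×465) = 39500/3866 = 10.22.
k_N/k_P = (9.06×10^12/1.32×10^18)·exp(10.22) = 6.864×10^-6 × 27371 = 0.188.
Since E_N < E_P, lowering the temperature improves selectivity toward N.

0.188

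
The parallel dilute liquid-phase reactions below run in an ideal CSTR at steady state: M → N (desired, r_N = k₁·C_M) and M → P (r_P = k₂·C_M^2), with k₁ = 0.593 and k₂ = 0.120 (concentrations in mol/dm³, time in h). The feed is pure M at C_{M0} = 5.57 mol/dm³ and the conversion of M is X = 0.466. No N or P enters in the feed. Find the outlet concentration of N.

1.62 mol/dm³

Exit C_M = C_{M0}(1−X) = 5.57×0.534 = 2.974 mol/dm³.
A CSTR operates uniformly at the exit composition, giving r_N = 1.764 and r_P = 1.062 (each k·C_M^n at C_M = 2.974).
Fraction of consumed M going to N: r_N/(r_N+r_P) = 0.6243.
C_N = 0.6243·C_{M0}·X = 0.6243×5.57×0.466 = 1.62 mol/dm³.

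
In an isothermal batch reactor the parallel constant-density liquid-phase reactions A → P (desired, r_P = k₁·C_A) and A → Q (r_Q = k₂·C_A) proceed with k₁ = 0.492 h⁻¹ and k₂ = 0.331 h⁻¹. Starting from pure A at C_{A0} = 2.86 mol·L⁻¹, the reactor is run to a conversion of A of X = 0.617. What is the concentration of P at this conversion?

C_A = C_{A0}(1−X) = 1.095 mol·L⁻¹.
Both paths are first order in A, so the instantaneous fraction to P is constant: dC_P/d(−C_A) = k₁/(k₁+k₂) = 0.5978.
C_P = 0.5978·(C_{A0}−C_A) = 0.5978×1.765 = 1.05 mol·L⁻¹.

1.05 mol·L⁻¹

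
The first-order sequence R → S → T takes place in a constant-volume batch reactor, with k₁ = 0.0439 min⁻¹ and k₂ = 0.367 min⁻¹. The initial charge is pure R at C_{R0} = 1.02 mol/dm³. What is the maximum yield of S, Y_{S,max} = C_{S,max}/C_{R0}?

Evaluating C_S at t_opt = ln(k₂/k₁)/(k₂−k₁) gives C_{S,max}/C_{R0} = (k₁/k₂)^[k₂/(k₂−k₁)].
= (0.0439/0.367)^(0.367/(0.367−0.0439)) = (0.1196)^(1.136) = 0.08964.

0.0896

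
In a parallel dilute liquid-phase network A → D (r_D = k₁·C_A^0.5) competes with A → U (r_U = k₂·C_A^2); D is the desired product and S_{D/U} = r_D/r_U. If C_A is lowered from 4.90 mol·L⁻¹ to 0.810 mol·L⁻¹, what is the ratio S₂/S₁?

S_{D/U} = (k₁/k₂)·C_A^-1.5, so S₂/S₁ = (C_{A,2}/C_{A,1})^-1.5.
= (0.810/4.90)^(-1.5) = (0.1653)^(-1.5) = 14.9.

14.9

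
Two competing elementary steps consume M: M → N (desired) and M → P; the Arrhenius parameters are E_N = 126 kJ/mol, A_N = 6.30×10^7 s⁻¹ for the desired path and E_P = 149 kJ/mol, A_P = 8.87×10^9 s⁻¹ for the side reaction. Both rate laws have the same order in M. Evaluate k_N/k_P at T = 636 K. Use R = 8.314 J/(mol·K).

Since both paths have the same order in M, the concentration cancels and S_{N/P} = k_N/k_P = (A_N/A_P)·exp[(E_P−E_N)/(RT)].
(E_P−E_N)/(RT) = (149−126)×10³/(8.314×636) = 23000/5288 = 4.350.
k_N/k_P = (6.30×10^7/8.87×10^9)·exp(4.350) = 0.007103 × 77.46 = 0.550.
Since E_N < E_P, lowering the temperature improves selectivity toward N.

0.550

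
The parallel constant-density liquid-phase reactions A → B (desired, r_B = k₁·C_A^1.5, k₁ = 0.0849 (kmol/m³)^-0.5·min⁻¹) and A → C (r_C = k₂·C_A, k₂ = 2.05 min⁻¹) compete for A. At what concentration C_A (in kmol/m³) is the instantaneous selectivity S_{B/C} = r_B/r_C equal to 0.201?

23.6 kmol/m³

S_{B/C} = (k₁/k₂)·C_A^0.5 ⇒ C_A = (S·k₂/k₁)^(2).
= (0.201×2.05/0.0849)^(2) = (4.853)^(2) = 23.6 kmol/m³.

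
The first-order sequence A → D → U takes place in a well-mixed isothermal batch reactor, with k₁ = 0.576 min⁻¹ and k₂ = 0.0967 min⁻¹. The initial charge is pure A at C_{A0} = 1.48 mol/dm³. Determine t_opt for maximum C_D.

Setting dC_D/dt = 0 gives t_opt = ln(k₂/k₁)/(k₂−k₁).
= ln(0.0967/0.576)/(0.0967−0.576) = ln(0.1679)/-0.4793 = -1.784/-0.4793 = 3.72 min.

3.72 min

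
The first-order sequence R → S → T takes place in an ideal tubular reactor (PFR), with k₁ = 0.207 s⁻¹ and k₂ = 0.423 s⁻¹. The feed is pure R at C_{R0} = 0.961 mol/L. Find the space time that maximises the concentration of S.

3.31 s

For first-order series the maximum of C_S occurs at τ_opt = ln(k₂/k₁)/(k₂−k₁).
= ln(0.423/0.207)/(0.423−0.207) = ln(2.043)/0.2160 = 0.7147/0.2160 = 3.31 s.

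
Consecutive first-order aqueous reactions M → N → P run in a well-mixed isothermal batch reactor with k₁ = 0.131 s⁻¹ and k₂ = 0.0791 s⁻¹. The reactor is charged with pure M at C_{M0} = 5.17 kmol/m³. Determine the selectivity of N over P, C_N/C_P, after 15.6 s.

0.882

For first-order series with pure M initially, C_N(t) = k₁C_{M0}/(k₂−k₁)·(e^(−k₁t) − e^(−k₂t)).
e^(−k₁t) = e^(−0.131×15.6) = e^(−2.044) = 0.1296; e^(−k₂t) = e^(−1.234) = 0.2911.
C_N = 0.131×5.17/(0.0791−0.131) × (0.1296−0.2911) = (-13.05)×(-0.1616) = 2.108 kmol/m³.
C_M = C_{M0}e^(−k₁t) = 0.6698 kmol/m³, so C_P = C_{M0}−C_M−C_N = 2.392 kmol/m³; C_N/C_P = 0.882.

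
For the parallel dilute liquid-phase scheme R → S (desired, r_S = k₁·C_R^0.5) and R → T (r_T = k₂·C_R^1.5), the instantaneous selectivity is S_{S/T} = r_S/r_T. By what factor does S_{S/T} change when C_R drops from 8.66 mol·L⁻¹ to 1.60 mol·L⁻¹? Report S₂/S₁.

5.41

S_{S/T} = (k₁/k₂)·C_R⁻¹, so S₂/S₁ = (C_{R,2}/C_{R,1})⁻¹.
= 8.66/1.60 = 5.41.
Selectivity toward S rises as C_R falls — low-concentration operation is favoured.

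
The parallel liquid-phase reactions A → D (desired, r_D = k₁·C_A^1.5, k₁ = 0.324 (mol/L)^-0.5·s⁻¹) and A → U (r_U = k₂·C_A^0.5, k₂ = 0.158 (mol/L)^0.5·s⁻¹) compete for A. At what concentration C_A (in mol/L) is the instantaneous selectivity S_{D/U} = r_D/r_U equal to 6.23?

S_{D/U} = (k₁/k₂)·C_A ⇒ C_A = S·k₂/k₁.
= 6.23×0.158/0.324 = 3.04 mol/L.

3.04 mol/L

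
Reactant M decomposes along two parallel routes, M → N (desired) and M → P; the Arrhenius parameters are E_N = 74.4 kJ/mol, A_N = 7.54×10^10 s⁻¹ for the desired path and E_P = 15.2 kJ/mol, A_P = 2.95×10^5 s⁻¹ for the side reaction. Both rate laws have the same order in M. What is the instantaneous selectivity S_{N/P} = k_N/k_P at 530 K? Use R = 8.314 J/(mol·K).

With equal orders, S_{N/P} = k_N/k_P = (A_N/A_P)·exp[(E_P−E_N)/(RT)].
(E_P−E_N)/(RT) = (15.2−74.4)×10³/(8.314×530) = -59200/4406 = -13.43.
k_N/k_P = (7.54×10^10/2.95×10^5)·exp(-13.43) = 2.556×10^5 × 1.463×10^-6 = 0.374.
Since E_N > E_P, raising the temperature improves selectivity toward N.

0.374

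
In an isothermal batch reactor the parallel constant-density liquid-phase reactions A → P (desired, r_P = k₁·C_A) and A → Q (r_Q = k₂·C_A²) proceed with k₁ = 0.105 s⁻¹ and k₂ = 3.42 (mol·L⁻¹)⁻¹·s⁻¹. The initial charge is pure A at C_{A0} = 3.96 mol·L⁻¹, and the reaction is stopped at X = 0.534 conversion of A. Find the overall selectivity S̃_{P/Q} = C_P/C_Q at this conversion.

C_A = C_{A0}(1−X) = 1.845 mol·L⁻¹.
Along a PFR/batch, dC_P/dC_A = −r_P/(r_P+r_Q) = −k₁/(k₁+k₂·C_A).
Integrating from C_{A0} to C_A: C_P = (0.105/3.42)·ln[(0.105+3.42·3.96)/(0.105+3.42·1.85)] = 0.03070·ln(13.65/6.416) = 0.02317 mol·L⁻¹.
C_Q = (C_{A0}−C_A)−C_P = 2.091 mol·L⁻¹; S̃_{P/Q} = 0.02317/2.091 = 0.0111.

0.0111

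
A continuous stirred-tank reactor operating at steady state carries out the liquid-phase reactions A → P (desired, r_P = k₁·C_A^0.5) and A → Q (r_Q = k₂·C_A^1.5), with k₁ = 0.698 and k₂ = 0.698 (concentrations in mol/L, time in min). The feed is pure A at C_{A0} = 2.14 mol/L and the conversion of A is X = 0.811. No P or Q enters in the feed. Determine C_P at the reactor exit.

Exit C_A = C_{A0}(1−X) = 2.14×0.189 = 0.4045 mol/L.
In a CSTR the entire volume is at exit conditions, so r_P = 0.698×0.4045^0.5 = 0.4439 and r_Q = 0.698×0.4045^1.5 = 0.1795.
Fraction of consumed A going to P: r_P/(r_P+r_Q) = 0.7120.
C_P = 0.7120·C_{A0}·X = 0.7120×2.14×0.811 = 1.24 mol/L.

1.24 mol/L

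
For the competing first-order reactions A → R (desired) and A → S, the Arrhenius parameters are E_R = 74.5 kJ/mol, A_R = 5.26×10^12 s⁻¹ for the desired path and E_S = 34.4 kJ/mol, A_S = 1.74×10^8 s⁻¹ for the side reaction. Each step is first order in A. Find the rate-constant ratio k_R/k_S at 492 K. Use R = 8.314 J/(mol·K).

With equal orders, S_{R/S} = k_R/k_S = (A_R/A_S)·exp[(E_S−E_R)/(RT)].
(E_S−E_R)/(RT) = (34.4−74.5)×10³/(8.314×492) = -40100/4090 = -9.803.
k_R/k_S = (5.26×10^12/1.74×10^8)·exp(-9.803) = 30230 × 5.527×10^-5 = 1.67.
Since E_R > E_S, raising the temperature improves selectivity toward R.

1.67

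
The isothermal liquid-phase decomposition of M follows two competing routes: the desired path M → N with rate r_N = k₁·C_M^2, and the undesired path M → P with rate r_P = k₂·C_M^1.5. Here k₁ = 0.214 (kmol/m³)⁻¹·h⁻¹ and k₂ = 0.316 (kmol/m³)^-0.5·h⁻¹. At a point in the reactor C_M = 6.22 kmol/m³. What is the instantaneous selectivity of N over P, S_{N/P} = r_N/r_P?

S_{N/P} = r_N/r_P = (k₁·C_M^2)/(k₂·C_M^1.5) = (k₁/k₂)·C_M^0.5.
= (0.214×6.220^2) / (0.316×6.220^1.5) = 8.279/4.902 = 1.69.

1.69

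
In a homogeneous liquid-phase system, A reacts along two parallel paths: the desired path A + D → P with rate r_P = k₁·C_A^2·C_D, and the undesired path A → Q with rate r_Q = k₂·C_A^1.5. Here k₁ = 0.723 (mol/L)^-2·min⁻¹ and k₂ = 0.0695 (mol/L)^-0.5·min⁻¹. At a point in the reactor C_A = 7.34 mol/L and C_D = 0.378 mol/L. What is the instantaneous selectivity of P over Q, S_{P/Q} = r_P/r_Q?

S_{P/Q} = r_P/r_Q = (k₁·C_A^2·C_D)/(k₂·C_A^1.5) = (k₁/k₂)·C_A^0.5·C_D.
= (0.723×7.340^2×0.3780) / (0.0695×7.340^1.5) = 14.72/1.382 = 10.7.
Since the desired path is higher order in A, keeping C_A high (PFR or concentrated feed) favours P.

10.7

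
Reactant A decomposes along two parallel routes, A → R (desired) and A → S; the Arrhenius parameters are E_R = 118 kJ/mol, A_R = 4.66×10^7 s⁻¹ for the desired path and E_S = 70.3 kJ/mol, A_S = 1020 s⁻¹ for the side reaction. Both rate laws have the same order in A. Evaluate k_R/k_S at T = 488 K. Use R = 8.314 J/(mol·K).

With equal orders, S_{R/S} = k_R/k_S = (A_R/A_S)·exp[(E_S−E_R)/(RT)].
(E_S−E_R)/(RT) = (70.3−118)×10³/(8.314×488) = -47700/4057 = -11.76.
k_R/k_S = (4.66×10^7/1020)·exp(-11.76) = 45686 × 7.836×10^-6 = 0.358.

0.358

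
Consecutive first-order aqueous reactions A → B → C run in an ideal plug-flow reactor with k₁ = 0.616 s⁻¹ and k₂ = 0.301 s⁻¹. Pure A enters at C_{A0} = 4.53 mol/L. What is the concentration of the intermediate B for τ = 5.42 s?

Solving the coupled first-order balances gives C_B(τ) = [k₁/(k₂−k₁)]·C_{A0}·(e^(−k₁τ) − e^(−k₂τ)).
e^(−k₁τ) = e^(−0.616×5.42) = e^(−3.339) = 0.03548; e^(−k₂τ) = e^(−1.631) = 0.1957.
C_B = 0.616×4.53/(0.301−0.616) × (0.03548−0.1957) = (-8.859)×(-0.1602) = 1.419 mol/L.

1.42 mol/L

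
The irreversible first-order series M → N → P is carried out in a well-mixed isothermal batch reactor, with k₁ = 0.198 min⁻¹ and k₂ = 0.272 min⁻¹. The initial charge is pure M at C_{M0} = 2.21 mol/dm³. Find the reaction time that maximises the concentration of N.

4.29 min

For first-order series the maximum of C_N occurs at t_opt = ln(k₂/k₁)/(k₂−k₁).
= ln(0.272/0.198)/(0.272−0.198) = ln(1.374)/0.07400 = 0.3175/0.07400 = 4.29 min.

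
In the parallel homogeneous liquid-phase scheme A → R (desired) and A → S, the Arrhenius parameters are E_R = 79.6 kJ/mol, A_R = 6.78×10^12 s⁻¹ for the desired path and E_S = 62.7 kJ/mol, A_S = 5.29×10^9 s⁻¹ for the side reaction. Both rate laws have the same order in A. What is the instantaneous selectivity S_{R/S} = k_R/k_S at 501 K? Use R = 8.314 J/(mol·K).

22.2

With equal orders, S_{R/S} = k_R/k_S = (A_R/A_S)·exp[(E_S−E_R)/(RT)].
(E_S−E_R)/(RT) = (62.7−79.6)×10³/(8.314×501) = -16900/4165 = -4.057.
k_R/k_S = (6.78×10^12/5.29×10^9)·exp(-4.057) = 1282 × 0.01730 = 22.2.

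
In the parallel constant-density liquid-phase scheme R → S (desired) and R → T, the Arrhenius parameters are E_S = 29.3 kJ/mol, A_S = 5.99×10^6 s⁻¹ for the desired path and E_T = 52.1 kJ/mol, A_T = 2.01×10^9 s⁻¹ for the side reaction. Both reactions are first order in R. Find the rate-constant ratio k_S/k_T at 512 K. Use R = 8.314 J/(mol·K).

k_S/k_T = (A_S/A_T)·exp[−(E_S−E_T)/(RT)] = (A_S/A_T)·exp[(E_T−E_S)/(RT)].
(E_T−E_S)/(RT) = (52.1−29.3)×10³/(8.314×512) = 22800/4257 = 5.356.
k_S/k_T = (5.99×10^6/2.01×10^9)·exp(5.356) = 0.002980 × 211.9 = 0.632.
Since E_S < E_T, lowering the temperature improves selectivity toward S.

0.632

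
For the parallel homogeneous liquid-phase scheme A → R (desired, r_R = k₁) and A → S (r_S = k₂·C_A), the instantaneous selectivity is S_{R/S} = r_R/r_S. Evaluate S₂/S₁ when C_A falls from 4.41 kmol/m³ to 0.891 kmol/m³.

S_{R/S} = (k₁/k₂)·C_A⁻¹, so S₂/S₁ = (C_{A,2}/C_{A,1})⁻¹.
= 4.41/0.891 = 4.95.
Selectivity toward R rises as C_A falls — low-concentration operation is favoured.

4.95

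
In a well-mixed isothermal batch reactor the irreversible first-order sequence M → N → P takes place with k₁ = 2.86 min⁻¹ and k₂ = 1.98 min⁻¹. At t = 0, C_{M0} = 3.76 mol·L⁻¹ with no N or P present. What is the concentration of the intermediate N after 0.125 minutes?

0.994 mol·L⁻¹

The intermediate concentration in a first-order A→B→C sequence is C_N = k₁C_{M0}(e^(−k₁t) − e^(−k₂t))/(k₂−k₁).
e^(−k₁t) = e^(−2.86×0.125) = e^(−0.3575) = 0.6994; e^(−k₂t) = e^(−0.2475) = 0.7808.
C_N = 2.86×3.76/(1.98−2.86) × (0.6994−0.7808) = (-12.22)×(-0.08133) = 0.9938 mol·L⁻¹.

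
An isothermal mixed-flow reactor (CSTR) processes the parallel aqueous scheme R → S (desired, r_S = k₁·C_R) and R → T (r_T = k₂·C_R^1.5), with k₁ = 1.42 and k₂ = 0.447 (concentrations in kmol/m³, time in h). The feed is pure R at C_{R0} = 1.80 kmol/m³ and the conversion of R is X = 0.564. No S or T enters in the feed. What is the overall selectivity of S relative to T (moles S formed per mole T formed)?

Exit C_R = C_{R0}(1−X) = 1.80×0.436 = 0.7848 kmol/m³.
In a CSTR the entire volume is at exit conditions, so r_S = 1.42×0.7848 = 1.114 and r_T = 0.447×0.7848^1.5 = 0.3108.
Overall selectivity = C_S/C_T = r_Sτ/(r_Tτ) = r_S/r_T = 3.59.

3.59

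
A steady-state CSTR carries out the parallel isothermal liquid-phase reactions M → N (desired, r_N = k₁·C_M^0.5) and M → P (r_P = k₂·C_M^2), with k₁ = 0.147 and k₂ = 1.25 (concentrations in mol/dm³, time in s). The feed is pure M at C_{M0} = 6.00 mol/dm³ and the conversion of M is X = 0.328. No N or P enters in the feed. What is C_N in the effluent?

Exit C_M = C_{M0}(1−X) = 6.00×0.672 = 4.032 mol/dm³.
In a CSTR the entire volume is at exit conditions, so r_N = 0.147×4.032^0.5 = 0.2952 and r_P = 1.25×4.032^2 = 20.32.
Fraction of consumed M going to N: r_N/(r_N+r_P) = 0.01432.
C_N = 0.01432·C_{M0}·X = 0.01432×6.00×0.328 = 0.0282 mol/dm³.

0.0282 mol/dm³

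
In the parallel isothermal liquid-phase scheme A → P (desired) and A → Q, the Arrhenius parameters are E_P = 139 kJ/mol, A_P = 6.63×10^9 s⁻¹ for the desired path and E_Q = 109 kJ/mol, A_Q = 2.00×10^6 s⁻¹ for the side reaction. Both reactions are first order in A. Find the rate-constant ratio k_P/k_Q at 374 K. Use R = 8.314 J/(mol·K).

0.214

With equal orders, S_{P/Q} = k_P/k_Q = (A_P/A_Q)·exp[(E_Q−E_P)/(RT)].
(E_Q−E_P)/(RT) = (109−139)×10³/(8.314×374) = -30000/3109 = -9.648.
k_P/k_Q = (6.63×10^9/2.00×10^6)·exp(-9.648) = 3315 × 6.455×10^-5 = 0.214.
Since E_P > E_Q, raising the temperature improves selectivity toward P.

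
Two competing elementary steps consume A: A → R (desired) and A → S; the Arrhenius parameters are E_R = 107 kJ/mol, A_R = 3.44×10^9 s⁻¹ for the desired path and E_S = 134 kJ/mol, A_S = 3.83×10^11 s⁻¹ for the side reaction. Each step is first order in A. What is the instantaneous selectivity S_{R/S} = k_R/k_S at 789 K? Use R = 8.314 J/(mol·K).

0.551

Since both paths have the same order in A, the concentration cancels and S_{R/S} = k_R/k_S = (A_R/A_S)·exp[(E_S−E_R)/(RT)].
(E_S−E_R)/(RT) = (134−107)×10³/(8.314×789) = 27000/6560 = 4.116.
k_R/k_S = (3.44×10^9/3.83×10^11)·exp(4.116) = 0.008982 × 61.31 = 0.551.
Since E_R < E_S, lowering the temperature improves selectivity toward R.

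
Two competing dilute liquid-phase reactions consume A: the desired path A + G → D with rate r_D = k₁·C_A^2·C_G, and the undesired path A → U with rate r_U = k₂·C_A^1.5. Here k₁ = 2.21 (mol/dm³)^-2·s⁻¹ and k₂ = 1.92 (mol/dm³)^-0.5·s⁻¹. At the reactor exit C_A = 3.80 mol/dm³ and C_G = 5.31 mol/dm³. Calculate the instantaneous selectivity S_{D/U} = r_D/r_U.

11.9

S_{D/U} = r_D/r_U = (k₁·C_A^2·C_G)/(k₂·C_A^1.5) = (k₁/k₂)·C_A^0.5·C_G.
= (2.21×3.800^2×5.310) / (1.92×3.800^1.5) = 169.5/14.22 = 11.9.
Since the desired path is higher order in A, keeping C_A high (PFR or concentrated feed) favours D.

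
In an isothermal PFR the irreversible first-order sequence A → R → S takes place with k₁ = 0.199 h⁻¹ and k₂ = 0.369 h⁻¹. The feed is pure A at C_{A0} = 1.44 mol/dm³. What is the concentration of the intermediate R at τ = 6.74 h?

For first-order series with pure A initially, C_R(τ) = k₁C_{A0}/(k₂−k₁)·(e^(−k₁τ) − e^(−k₂τ)).
e^(−k₁τ) = e^(−0.199×6.74) = e^(−1.341) = 0.2615; e^(−k₂τ) = e^(−2.487) = 0.08315.
C_R = 0.199×1.44/(0.369−0.199) × (0.2615−0.08315) = 1.686×0.1784 = 0.3007 mol/dm³.

0.301 mol/dm³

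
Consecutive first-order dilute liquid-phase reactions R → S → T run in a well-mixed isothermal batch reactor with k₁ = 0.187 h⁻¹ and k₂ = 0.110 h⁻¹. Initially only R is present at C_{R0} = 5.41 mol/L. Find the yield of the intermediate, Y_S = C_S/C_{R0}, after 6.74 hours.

0.468

Solving the coupled first-order balances gives C_S(t) = [k₁/(k₂−k₁)]·C_{R0}·(e^(−k₁t) − e^(−k₂t)).
e^(−k₁t) = e^(−0.187×6.74) = e^(−1.260) = 0.2835; e^(−k₂t) = e^(−0.7414) = 0.4764.
C_S = 0.187×5.41/(0.110−0.187) × (0.2835−0.4764) = (-13.14)×(-0.1929) = 2.534 mol/L.
Y_S = C_S/C_{R0} = 2.534/5.41 = 0.468.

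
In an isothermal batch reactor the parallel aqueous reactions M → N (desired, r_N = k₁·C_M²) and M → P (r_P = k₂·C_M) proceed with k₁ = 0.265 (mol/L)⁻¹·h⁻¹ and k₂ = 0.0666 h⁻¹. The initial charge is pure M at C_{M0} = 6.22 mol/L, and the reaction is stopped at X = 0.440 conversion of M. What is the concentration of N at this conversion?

2.60 mol/L

C_M = C_{M0}(1−X) = 3.483 mol/L.
Along a PFR/batch, dC_P/dC_M = −r_P/(r_N+r_P) = −k₂/(k₂+k₁·C_M).
Integrating from C_{M0} to C_M: C_P = (0.0666/0.265)·ln[(0.0666+0.265·6.22)/(0.0666+0.265·3.48)] = 0.2513·ln(1.715/0.9896) = 0.1382 mol/L.
Then C_N = (C_{M0}−C_M) − C_P = 2.737 − 0.1382 = 2.599 mol/L.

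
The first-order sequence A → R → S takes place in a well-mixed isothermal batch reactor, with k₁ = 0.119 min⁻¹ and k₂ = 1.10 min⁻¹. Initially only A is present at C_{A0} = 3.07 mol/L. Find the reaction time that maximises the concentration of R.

For first-order series the maximum of C_R occurs at t_opt = ln(k₂/k₁)/(k₂−k₁).
= ln(1.10/0.119)/(1.10−0.119) = ln(9.244)/0.9810 = 2.224/0.9810 = 2.27 min.

2.27 min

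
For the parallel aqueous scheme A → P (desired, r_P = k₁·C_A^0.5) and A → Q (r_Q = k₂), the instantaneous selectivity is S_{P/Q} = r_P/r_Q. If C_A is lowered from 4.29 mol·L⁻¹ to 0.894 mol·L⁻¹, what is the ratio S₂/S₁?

0.456

S_{P/Q} = (k₁/k₂)·C_A^0.5, so S₂/S₁ = (C_{A,2}/C_{A,1})^0.5.
= (0.894/4.29)^0.5 = (0.2084)^0.5 = 0.456.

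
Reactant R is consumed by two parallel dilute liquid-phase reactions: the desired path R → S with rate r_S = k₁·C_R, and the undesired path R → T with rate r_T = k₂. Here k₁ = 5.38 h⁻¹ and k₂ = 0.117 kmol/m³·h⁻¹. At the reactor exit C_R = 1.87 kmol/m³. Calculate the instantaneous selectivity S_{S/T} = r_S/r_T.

S_{S/T} = r_S/r_T = (k₁·C_R)/(k₂) = (k₁/k₂)·C_R.
= (5.38×1.870) / (0.117) = 10.06/0.1170 = 86.0.
Since the desired path is higher order in R, keeping C_R high (PFR or concentrated feed) favours S.

86.0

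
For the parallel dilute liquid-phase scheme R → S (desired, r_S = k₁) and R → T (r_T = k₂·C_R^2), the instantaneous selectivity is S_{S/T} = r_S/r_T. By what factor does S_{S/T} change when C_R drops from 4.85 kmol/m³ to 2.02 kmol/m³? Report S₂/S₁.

5.76

S_{S/T} = (k₁/k₂)·C_R^-2, so S₂/S₁ = (C_{R,2}/C_{R,1})^-2.
= (2.02/4.85)^(-2) = (0.4165)^(-2) = 5.76.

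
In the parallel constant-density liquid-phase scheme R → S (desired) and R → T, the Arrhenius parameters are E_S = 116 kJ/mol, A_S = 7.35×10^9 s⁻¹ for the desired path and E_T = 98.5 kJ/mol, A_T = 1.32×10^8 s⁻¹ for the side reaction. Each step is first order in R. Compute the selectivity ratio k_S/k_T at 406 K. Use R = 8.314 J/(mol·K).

Since both paths have the same order in R, the concentration cancels and S_{S/T} = k_S/k_T = (A_S/A_T)·exp[(E_T−E_S)/(RT)].
(E_T−E_S)/(RT) = (98.5−116)×10³/(8.314×406) = -17500/3375 = -5.184.
k_S/k_T = (7.35×10^9/1.32×10^8)·exp(-5.184) = 55.68 × 0.005603 = 0.312.

0.312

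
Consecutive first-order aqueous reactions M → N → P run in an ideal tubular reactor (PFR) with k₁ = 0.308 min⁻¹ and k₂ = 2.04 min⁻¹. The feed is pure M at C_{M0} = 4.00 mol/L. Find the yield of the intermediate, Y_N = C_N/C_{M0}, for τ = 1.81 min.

Solving the coupled first-order balances gives C_N(τ) = [k₁/(k₂−k₁)]·C_{M0}·(e^(−k₁τ) − e^(−k₂τ)).
e^(−k₁τ) = e^(−0.308×1.81) = e^(−0.5575) = 0.5727; e^(−k₂τ) = e^(−3.692) = 0.02491.
C_N = 0.308×4.00/(2.04−0.308) × (0.5727−0.02491) = 0.7113×0.5477 = 0.3896 mol/L.
Y_N = C_N/C_{M0} = 0.3896/4.00 = 0.0974.

0.0974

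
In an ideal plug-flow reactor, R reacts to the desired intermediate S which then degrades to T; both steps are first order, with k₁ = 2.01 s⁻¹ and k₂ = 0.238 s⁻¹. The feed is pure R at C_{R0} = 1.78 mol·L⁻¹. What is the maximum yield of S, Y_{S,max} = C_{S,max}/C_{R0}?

At the optimum, C_{S,max}/C_{R0} = (k₁/k₂)^[k₂/(k₂−k₁)].
= (2.01/0.238)^(0.238/(0.238−2.01)) = (8.445)^(-0.1343) = 0.7508.

0.751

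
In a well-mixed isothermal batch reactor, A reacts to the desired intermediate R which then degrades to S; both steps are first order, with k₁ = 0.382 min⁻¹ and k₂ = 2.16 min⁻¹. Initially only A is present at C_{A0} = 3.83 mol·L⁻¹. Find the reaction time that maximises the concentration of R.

The intermediate peaks when r₁ = r₂, i.e. k₁e^(−k₁t) = k₂e^(−k₂t), giving t_opt = ln(k₂/k₁)/(k₂−k₁).
= ln(2.16/0.382)/(2.16−0.382) = ln(5.654)/1.778 = 1.732/1.778 = 0.974 min.

0.974 min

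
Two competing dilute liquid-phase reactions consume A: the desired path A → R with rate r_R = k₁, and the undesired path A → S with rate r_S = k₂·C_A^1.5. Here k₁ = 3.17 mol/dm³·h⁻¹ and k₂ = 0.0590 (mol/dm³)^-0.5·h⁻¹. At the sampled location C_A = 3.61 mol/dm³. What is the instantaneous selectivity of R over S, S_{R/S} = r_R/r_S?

S_{R/S} = r_R/r_S = (k₁)/(k₂·C_A^1.5) = (k₁/k₂)·C_A^-1.5.
= (3.17) / (0.0590×3.610^1.5) = 3.170/0.4047 = 7.83.

7.83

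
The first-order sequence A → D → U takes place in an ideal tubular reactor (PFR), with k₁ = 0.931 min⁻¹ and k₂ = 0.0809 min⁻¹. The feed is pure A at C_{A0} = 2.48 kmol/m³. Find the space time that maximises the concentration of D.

2.87 min

For first-order series the maximum of C_D occurs at τ_opt = ln(k₂/k₁)/(k₂−k₁).
= ln(0.0809/0.931)/(0.0809−0.931) = ln(0.08690)/-0.8501 = -2.443/-0.8501 = 2.87 min.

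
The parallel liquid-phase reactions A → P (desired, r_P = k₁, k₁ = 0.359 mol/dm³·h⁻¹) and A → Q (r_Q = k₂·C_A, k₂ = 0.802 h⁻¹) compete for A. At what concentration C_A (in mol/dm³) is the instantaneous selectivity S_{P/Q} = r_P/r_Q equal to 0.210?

2.13 mol/dm³

S_{P/Q} = (k₁/k₂)·C_A⁻¹ ⇒ C_A = (S·k₂/k₁)^(-1).
= (0.210×0.802/0.359)^(-1) = (0.4691)^(-1) = 2.13 mol/dm³.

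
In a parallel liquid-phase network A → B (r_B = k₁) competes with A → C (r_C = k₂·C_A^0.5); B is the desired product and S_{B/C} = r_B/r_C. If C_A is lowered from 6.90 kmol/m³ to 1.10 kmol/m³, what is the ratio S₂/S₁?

S_{B/C} = (k₁/k₂)·C_A^-0.5, so S₂/S₁ = (C_{A,2}/C_{A,1})^-0.5.
= (1.10/6.90)^(-0.5) = (0.1594)^(-0.5) = 2.50.

2.50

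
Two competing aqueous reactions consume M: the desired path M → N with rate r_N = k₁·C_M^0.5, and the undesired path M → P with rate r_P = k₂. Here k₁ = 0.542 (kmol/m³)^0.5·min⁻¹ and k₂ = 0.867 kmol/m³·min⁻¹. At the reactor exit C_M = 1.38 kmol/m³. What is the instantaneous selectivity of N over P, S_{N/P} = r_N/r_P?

S_{N/P} = r_N/r_P = (k₁·C_M^0.5)/(k₂) = (k₁/k₂)·C_M^0.5.
= (0.542×1.380^0.5) / (0.867) = 0.6367/0.8670 = 0.734.
Since the desired path is higher order in M, keeping C_M high (PFR or concentrated feed) favours N.

0.734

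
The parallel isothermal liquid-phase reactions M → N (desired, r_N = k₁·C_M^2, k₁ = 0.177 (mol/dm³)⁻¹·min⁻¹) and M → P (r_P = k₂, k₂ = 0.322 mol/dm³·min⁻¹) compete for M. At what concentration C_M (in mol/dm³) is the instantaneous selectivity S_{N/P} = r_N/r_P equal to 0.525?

0.977 mol/dm³

S_{N/P} = (k₁/k₂)·C_M^2 ⇒ C_M = (S·k₂/k₁)^(0.5).
= (0.525×0.322/0.177)^(0.5) = (0.9551)^(0.5) = 0.977 mol/dm³.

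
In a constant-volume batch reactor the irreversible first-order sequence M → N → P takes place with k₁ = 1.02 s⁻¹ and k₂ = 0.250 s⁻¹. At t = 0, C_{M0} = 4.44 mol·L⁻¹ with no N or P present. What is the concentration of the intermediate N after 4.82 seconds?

1.72 mol·L⁻¹

Solving the coupled first-order balances gives C_N(t) = [k₁/(k₂−k₁)]·C_{M0}·(e^(−k₁t) − e^(−k₂t)).
e^(−k₁t) = e^(−1.02×4.82) = e^(−4.916) = 0.007325; e^(−k₂t) = e^(−1.205) = 0.2997.
C_N = 1.02×4.44/(0.250−1.02) × (0.007325−0.2997) = (-5.882)×(-0.2924) = 1.720 mol·L⁻¹.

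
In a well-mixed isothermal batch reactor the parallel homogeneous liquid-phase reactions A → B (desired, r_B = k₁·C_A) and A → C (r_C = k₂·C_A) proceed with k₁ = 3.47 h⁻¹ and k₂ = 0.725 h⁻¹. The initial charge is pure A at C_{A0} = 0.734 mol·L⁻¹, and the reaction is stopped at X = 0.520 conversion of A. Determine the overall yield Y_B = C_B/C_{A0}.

C_A = C_{A0}(1−X) = 0.3523 mol·L⁻¹.
Both paths are first order in A, so the instantaneous fraction to B is constant: dC_B/d(−C_A) = k₁/(k₁+k₂) = 0.8272.
C_B = 0.8272·(C_{A0}−C_A) = 0.8272×0.3817 = 0.316 mol·L⁻¹.
Y_B = C_B/C_{A0} = 0.3157/0.734 = 0.430.

0.430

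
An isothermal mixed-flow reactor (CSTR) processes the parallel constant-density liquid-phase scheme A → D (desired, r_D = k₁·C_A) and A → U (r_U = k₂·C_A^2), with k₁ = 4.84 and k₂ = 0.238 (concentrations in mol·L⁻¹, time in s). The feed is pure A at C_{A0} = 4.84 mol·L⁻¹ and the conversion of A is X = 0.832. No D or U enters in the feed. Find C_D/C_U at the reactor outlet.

25.0

Exit C_A = C_{A0}(1−X) = 4.84×0.168 = 0.8131 mol·L⁻¹.
A CSTR operates uniformly at the exit composition, giving r_D = 3.936 and r_U = 0.1574 (each k·C_A^n at C_A = 0.8131).
Overall selectivity = C_D/C_U = r_Dτ/(r_Uτ) = r_D/r_U = 25.0.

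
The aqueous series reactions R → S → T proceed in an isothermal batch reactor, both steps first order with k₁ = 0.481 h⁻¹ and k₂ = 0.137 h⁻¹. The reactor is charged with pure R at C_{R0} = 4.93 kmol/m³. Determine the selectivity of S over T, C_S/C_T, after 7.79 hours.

Solving the coupled first-order balances gives C_S(t) = [k₁/(k₂−k₁)]·C_{R0}·(e^(−k₁t) − e^(−k₂t)).
e^(−k₁t) = e^(−0.481×7.79) = e^(−3.747) = 0.02359; e^(−k₂t) = e^(−1.067) = 0.3440.
C_S = 0.481×4.93/(0.137−0.481) × (0.02359−0.3440) = (-6.893)×(-0.3204) = 2.208 kmol/m³.
C_R = C_{R0}e^(−k₁t) = 0.1163 kmol/m³, so C_T = C_{R0}−C_R−C_S = 2.605 kmol/m³; C_S/C_T = 0.848.

0.848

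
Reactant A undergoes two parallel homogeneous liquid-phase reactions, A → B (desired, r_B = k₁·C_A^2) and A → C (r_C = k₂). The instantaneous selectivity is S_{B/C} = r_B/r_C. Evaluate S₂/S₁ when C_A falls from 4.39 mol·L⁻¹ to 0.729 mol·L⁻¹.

S_{B/C} = (k₁/k₂)·C_A^2, so S₂/S₁ = (C_{A,2}/C_{A,1})^2.
= (0.729/4.39)^2 = (0.1661)^2 = 0.0276.
Selectivity toward B falls as C_A falls — high-concentration operation is favoured.

0.0276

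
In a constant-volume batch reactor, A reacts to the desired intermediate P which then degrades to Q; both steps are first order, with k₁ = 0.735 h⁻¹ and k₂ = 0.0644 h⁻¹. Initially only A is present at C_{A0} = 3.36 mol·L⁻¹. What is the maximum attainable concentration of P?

For a first-order series the maximum intermediate yield is C_{P,max}/C_{A0} = (k₁/k₂)^[k₂/(k₂−k₁)].
= (0.735/0.0644)^(0.0644/(0.0644−0.735)) = (11.41)^(-0.09603) = 0.7915.
C_{P,max} = 0.7915×3.36 = 2.66 mol·L⁻¹.

2.66 mol·L⁻¹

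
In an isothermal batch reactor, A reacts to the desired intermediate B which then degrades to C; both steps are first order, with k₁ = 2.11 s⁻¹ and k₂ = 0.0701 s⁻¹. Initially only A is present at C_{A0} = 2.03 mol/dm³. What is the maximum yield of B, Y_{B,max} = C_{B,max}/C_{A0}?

0.890

At the optimum, C_{B,max}/C_{A0} = (k₁/k₂)^[k₂/(k₂−k₁)].
= (2.11/0.0701)^(0.0701/(0.0701−2.11)) = (30.10)^(-0.03436) = 0.8896.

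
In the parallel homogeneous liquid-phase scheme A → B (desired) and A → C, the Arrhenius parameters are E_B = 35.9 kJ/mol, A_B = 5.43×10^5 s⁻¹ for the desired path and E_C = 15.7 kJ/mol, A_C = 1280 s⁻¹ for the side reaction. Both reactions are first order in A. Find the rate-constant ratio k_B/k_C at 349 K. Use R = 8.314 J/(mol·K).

With equal orders, S_{B/C} = k_B/k_C = (A_B/A_C)·exp[(E_C−E_B)/(RT)].
(E_C−E_B)/(RT) = (15.7−35.9)×10³/(8.314×349) = -20200/2902 = -6.962.
k_B/k_C = (5.43×10^5/1280)·exp(-6.962) = 424.2 × 9.475×10^-4 = 0.402.
Since E_B > E_C, raising the temperature improves selectivity toward B.

0.402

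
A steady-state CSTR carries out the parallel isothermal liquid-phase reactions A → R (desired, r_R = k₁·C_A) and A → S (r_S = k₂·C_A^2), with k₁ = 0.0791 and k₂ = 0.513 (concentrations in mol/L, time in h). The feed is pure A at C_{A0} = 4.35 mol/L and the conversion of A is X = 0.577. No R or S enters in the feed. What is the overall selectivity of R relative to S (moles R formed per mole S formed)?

Exit C_A = C_{A0}(1−X) = 4.35×0.423 = 1.840 mol/L.
In a CSTR the entire volume is at exit conditions, so r_R = 0.0791×1.840 = 0.1455 and r_S = 0.513×1.840^2 = 1.737.
Overall selectivity = C_R/C_S = r_Rτ/(r_Sτ) = r_R/r_S = 0.0838.

0.0838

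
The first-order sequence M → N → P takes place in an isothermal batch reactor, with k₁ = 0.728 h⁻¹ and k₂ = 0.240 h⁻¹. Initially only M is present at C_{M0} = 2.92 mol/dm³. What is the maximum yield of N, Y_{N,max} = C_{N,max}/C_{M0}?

0.579

Evaluating C_N at t_opt = ln(k₂/k₁)/(k₂−k₁) gives C_{N,max}/C_{M0} = (k₁/k₂)^[k₂/(k₂−k₁)].
= (0.728/0.240)^(0.240/(0.240−0.728)) = (3.033)^(-0.4918) = 0.5794.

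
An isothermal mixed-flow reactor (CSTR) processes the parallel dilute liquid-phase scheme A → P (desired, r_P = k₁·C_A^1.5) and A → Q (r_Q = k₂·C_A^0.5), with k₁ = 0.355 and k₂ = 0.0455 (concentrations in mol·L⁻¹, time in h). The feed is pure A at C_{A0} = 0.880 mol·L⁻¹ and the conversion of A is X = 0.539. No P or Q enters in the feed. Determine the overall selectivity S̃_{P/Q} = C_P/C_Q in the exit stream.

3.17

Exit C_A = C_{A0}(1−X) = 0.880×0.461 = 0.4057 mol·L⁻¹.
Rates in a CSTR are evaluated at the outlet concentration: r_P = 0.355×0.4057^1.5 = 0.09173, r_Q = 0.0455×0.4057^0.5 = 0.02898.
Overall selectivity = C_P/C_Q = r_Pτ/(r_Qτ) = r_P/r_Q = 3.17.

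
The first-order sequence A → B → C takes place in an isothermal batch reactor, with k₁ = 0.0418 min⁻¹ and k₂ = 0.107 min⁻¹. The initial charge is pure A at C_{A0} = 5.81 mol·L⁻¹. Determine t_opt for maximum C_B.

14.4 min

For first-order series the maximum of C_B occurs at t_opt = ln(k₂/k₁)/(k₂−k₁).
= ln(0.107/0.0418)/(0.107−0.0418) = ln(2.560)/0.06520 = 0.9399/0.06520 = 14.4 min.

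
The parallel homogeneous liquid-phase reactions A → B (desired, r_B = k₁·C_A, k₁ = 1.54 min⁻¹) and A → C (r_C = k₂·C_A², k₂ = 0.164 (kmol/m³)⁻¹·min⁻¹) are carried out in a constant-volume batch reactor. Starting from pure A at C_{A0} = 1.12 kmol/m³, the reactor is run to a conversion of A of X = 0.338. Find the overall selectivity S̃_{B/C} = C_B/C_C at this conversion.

C_A = C_{A0}(1−X) = 0.7414 kmol/m³.
Along a PFR/batch, dC_B/dC_A = −r_B/(r_B+r_C) = −k₁/(k₁+k₂·C_A).
Integrating from C_{A0} to C_A: C_B = (1.54/0.164)·ln[(1.54+0.164·1.12)/(1.54+0.164·0.741)] = 9.390·ln(1.724/1.662) = 0.3445 kmol/m³.
C_C = (C_{A0}−C_A)−C_B = 0.03410 kmol/m³; S̃_{B/C} = 0.3445/0.03410 = 10.1.

10.1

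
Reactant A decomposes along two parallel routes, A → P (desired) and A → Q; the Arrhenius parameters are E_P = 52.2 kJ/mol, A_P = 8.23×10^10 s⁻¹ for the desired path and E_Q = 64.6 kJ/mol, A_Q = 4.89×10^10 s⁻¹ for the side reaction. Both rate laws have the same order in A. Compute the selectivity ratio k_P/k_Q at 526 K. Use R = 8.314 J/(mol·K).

28.7

Since both paths have the same order in A, the concentration cancels and S_{P/Q} = k_P/k_Q = (A_P/A_Q)·exp[(E_Q−E_P)/(RT)].
(E_Q−E_P)/(RT) = (64.6−52.2)×10³/(8.314×526) = 12400/4373 = 2.835.
k_P/k_Q = (8.23×10^10/4.89×10^10)·exp(2.835) = 1.683 × 17.04 = 28.7.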